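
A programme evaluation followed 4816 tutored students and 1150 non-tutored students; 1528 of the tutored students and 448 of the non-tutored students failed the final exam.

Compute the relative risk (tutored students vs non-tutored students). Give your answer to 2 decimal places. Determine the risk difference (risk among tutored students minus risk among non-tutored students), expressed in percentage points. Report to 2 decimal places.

RR = 0.81; RD = -7.23

risk, tutored students = 1528/4816 = 0.3173
risk, non-tutored students = 448/1150 = 0.3896
RR = 0.3173 / 0.3896 = 0.81
risk difference = 0.3173 − 0.3896 = -0.0723 → -7.23 percentage points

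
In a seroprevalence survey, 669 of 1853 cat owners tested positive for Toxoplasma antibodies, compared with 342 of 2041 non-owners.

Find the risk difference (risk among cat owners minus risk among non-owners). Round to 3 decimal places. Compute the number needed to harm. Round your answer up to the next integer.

risk, cat owners = 669/1853 = 0.3610
risk, non-owners = 342/2041 = 0.1676
risk difference = 0.3610 − 0.1676 = 0.193
absolute risk difference = 0.193471
1 / 0.193471 = 5.169 → round up → 6

RD = 0.193; NNH = 6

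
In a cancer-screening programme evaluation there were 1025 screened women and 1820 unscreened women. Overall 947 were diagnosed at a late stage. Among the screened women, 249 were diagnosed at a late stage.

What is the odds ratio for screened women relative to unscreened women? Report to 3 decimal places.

screened women without the outcome: 1025 − 249 = 776
unscreened women with the outcome: 947 − 249 = 698
unscreened women without the outcome: 1820 − 698 = 1122
OR = (249 × 1122) / (776 × 698) = 279378/541648 ≈ 0.516

0.516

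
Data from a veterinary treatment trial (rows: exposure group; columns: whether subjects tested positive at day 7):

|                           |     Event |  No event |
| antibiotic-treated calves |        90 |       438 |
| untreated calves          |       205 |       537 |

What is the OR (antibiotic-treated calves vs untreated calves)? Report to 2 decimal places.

OR = (90 × 537) / (438 × 205) = 48330/89790 ≈ 0.54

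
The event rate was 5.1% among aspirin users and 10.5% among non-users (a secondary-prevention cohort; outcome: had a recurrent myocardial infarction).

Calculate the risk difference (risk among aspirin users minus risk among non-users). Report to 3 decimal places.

risk difference = 0.0510 − 0.1050 = -0.054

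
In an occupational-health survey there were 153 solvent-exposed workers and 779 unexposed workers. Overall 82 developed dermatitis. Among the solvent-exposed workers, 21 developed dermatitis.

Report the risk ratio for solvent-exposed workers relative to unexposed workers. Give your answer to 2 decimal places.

1.75

solvent-exposed workers without the outcome: 153 − 21 = 132
unexposed workers with the outcome: 82 − 21 = 61
unexposed workers without the outcome: 779 − 61 = 718
risk, solvent-exposed workers = 21/153 = 0.1373
risk, unexposed workers = 61/779 = 0.0783
RR = 0.1373 / 0.0783 = 1.75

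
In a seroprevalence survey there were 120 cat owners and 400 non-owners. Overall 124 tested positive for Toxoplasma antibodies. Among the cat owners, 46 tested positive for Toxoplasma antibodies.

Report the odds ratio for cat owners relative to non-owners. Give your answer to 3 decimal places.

cat owners without the outcome: 120 − 46 = 74
non-owners with the outcome: 124 − 46 = 78
non-owners without the outcome: 400 − 78 = 322
OR = (46 × 322) / (74 × 78) = 14812/5772 ≈ 2.566

2.566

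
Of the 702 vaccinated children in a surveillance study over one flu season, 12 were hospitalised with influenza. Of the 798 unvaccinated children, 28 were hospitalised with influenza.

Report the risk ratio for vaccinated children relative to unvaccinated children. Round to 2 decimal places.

risk, vaccinated children = 12/702 = 0.01709
risk, unvaccinated children = 28/798 = 0.03509
RR = 0.01709 / 0.03509 = 0.49

0.49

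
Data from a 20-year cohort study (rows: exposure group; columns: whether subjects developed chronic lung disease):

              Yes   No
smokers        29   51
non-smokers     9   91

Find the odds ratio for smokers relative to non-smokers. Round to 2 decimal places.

OR = (29 × 91) / (51 × 9) = 2639/459 ≈ 5.75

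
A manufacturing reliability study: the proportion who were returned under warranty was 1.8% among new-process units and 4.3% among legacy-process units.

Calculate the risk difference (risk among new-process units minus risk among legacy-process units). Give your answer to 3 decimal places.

risk difference = 0.01800 − 0.04300 = -0.025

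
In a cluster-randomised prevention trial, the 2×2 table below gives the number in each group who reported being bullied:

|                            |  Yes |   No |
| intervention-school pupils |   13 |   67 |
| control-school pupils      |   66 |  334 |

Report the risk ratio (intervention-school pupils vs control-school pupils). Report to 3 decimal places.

0.985

risk, intervention-school pupils = 13/80 = 0.1625
risk, control-school pupils = 66/400 = 0.1650
RR = 0.1625 / 0.1650 = 0.985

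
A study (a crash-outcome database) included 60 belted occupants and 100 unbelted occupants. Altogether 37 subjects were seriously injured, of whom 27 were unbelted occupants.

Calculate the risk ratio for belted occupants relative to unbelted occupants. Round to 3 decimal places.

RR = 0.617

belted occupants with the outcome: 37 − 27 = 10
belted occupants without the outcome: 60 − 10 = 50
unbelted occupants without the outcome: 100 − 27 = 73
risk, belted occupants = 10/60 = 0.1667
risk, unbelted occupants = 27/100 = 0.2700
RR = 0.1667 / 0.2700 = 0.617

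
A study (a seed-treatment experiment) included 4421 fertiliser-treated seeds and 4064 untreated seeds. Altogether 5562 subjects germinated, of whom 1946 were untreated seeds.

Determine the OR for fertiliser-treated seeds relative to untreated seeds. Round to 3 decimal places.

fertiliser-treated seeds with the outcome: 5562 − 1946 = 3616
fertiliser-treated seeds without the outcome: 4421 − 3616 = 805
untreated seeds without the outcome: 4064 − 1946 = 2118
OR = (3616 × 2118) / (805 × 1946) = 7658688/1566530 ≈ 4.889

OR: 4.889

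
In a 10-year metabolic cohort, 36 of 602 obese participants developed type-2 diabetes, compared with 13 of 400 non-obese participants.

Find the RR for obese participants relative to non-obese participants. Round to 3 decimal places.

RR: 1.840

risk, obese participants = 36/602 = 0.05980
risk, non-obese participants = 13/400 = 0.03250
RR = 0.05980 / 0.03250 = 1.840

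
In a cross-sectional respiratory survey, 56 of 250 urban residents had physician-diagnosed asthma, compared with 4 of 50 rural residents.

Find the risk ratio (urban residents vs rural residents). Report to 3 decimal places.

risk, urban residents = 56/250 = 0.2240
risk, rural residents = 4/50 = 0.0800
RR = 0.2240 / 0.0800 = 2.800

RR: 2.800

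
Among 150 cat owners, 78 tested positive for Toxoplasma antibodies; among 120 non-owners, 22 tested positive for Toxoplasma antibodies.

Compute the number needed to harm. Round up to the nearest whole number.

risk, cat owners = 78/150 = 0.520000
risk, non-owners = 22/120 = 0.183333
absolute risk difference = 0.336667
1 / 0.336667 = 2.970 → round up → 3

NNH: 3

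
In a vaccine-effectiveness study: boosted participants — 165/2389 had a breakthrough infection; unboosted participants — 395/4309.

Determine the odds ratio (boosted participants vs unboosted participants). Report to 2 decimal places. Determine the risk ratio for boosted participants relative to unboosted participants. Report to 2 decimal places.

OR = (165 × 3914) / (2224 × 395) = 645810/878480 ≈ 0.74
risk, boosted participants = 165/2389 = 0.0691
risk, unboosted participants = 395/4309 = 0.0917
RR = 0.0691 / 0.0917 = 0.75

OR = 0.74; RR = 0.75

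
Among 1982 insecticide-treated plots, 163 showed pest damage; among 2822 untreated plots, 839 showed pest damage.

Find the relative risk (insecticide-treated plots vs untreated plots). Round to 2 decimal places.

risk, insecticide-treated plots = 163/1982 = 0.0822
risk, untreated plots = 839/2822 = 0.2973
RR = 0.0822 / 0.2973 = 0.28

RR ≈ 0.28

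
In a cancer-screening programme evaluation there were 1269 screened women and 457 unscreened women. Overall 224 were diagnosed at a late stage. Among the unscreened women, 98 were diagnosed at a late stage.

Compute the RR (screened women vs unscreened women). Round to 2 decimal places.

RR = 0.46

screened women with the outcome: 224 − 98 = 126
screened women without the outcome: 1269 − 126 = 1143
unscreened women without the outcome: 457 − 98 = 359
risk, screened women = 126/1269 = 0.0993
risk, unscreened women = 98/457 = 0.2144
RR = 0.0993 / 0.2144 = 0.46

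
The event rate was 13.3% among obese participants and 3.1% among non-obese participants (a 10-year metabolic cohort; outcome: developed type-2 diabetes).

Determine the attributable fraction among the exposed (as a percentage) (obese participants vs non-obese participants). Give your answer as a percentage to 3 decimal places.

AR% = (0.13300 − 0.03100) / 0.13300 = 0.7669 → 76.692%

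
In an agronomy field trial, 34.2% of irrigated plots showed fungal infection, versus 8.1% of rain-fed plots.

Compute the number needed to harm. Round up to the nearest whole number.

NNH ≈ 4

absolute risk difference = 0.261000
1 / 0.261000 = 3.831 → round up → 4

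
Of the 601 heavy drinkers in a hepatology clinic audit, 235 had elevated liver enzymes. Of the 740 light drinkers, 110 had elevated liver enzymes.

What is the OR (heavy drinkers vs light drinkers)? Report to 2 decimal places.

OR = (235 × 630) / (366 × 110) = 148050/40260 ≈ 3.68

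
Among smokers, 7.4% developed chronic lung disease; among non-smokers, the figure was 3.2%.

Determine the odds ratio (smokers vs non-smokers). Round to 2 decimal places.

odds, smokers = 0.07400/0.92600 = 0.07991
odds, non-smokers = 0.03200/0.96800 = 0.03306
OR = 0.07991 / 0.03306 = 2.42

OR ≈ 2.42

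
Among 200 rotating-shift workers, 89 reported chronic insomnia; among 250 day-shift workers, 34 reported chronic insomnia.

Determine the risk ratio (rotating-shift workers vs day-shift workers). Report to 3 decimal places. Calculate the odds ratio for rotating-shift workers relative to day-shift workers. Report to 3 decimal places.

RR = 3.272; OR = 5.094

risk, rotating-shift workers = 89/200 = 0.4450
risk, day-shift workers = 34/250 = 0.1360
RR = 0.4450 / 0.1360 = 3.272
OR = (89 × 216) / (111 × 34) = 19224/3774 ≈ 5.094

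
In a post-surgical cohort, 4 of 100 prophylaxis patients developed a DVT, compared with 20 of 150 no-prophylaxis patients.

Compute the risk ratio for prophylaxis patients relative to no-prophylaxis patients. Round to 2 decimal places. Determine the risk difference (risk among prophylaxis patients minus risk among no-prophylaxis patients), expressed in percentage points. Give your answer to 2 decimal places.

risk, prophylaxis patients = 4/100 = 0.04000
risk, no-prophylaxis patients = 20/150 = 0.13333
RR = 0.04000 / 0.13333 = 0.30
risk difference = 0.04000 − 0.13333 = -0.09333 → -9.33 percentage points

RR = 0.30; RD = -9.33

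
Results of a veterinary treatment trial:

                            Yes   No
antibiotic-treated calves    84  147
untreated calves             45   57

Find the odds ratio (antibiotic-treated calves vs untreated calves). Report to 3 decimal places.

OR = 0.724

odds, antibiotic-treated calves = 84/147 = 0.5714
odds, untreated calves = 45/57 = 0.7895
OR = 0.5714 / 0.7895 = 0.724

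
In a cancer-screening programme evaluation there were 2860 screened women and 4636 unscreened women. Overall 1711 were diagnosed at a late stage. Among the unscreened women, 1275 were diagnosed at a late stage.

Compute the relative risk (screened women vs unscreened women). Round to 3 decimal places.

0.554

screened women with the outcome: 1711 − 1275 = 436
screened women without the outcome: 2860 − 436 = 2424
unscreened women without the outcome: 4636 − 1275 = 3361
risk, screened women = 436/2860 = 0.1524
risk, unscreened women = 1275/4636 = 0.2750
RR = 0.1524 / 0.2750 = 0.554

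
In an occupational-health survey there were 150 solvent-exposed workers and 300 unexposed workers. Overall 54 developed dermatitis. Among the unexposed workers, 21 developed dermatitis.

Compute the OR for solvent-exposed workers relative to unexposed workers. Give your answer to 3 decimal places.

OR: 3.747

solvent-exposed workers with the outcome: 54 − 21 = 33
solvent-exposed workers without the outcome: 150 − 33 = 117
unexposed workers without the outcome: 300 − 21 = 279
OR = (33 × 279) / (117 × 21) = 9207/2457 ≈ 3.747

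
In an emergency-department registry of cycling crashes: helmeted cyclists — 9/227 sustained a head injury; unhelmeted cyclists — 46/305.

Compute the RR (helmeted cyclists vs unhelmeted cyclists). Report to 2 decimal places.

RR: 0.26

risk, helmeted cyclists = 9/227 = 0.03965
risk, unhelmeted cyclists = 46/305 = 0.15082
RR = 0.03965 / 0.15082 = 0.26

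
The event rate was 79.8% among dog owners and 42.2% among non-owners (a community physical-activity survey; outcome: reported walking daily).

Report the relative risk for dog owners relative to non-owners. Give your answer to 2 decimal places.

RR = 0.7980 / 0.4220 = 1.89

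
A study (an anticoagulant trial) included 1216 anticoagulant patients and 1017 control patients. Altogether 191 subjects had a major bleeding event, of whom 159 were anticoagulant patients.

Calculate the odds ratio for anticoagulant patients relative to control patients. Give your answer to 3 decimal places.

4.630

anticoagulant patients without the outcome: 1216 − 159 = 1057
control patients with the outcome: 191 − 159 = 32
control patients without the outcome: 1017 − 32 = 985
odds, anticoagulant patients = 159/1057 = 0.15043
odds, control patients = 32/985 = 0.03249
OR = 0.15043 / 0.03249 = 4.630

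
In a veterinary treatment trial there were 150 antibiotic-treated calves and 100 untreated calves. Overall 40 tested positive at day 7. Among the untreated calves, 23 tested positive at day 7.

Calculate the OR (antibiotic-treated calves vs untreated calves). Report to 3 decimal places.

0.428

antibiotic-treated calves with the outcome: 40 − 23 = 17
antibiotic-treated calves without the outcome: 150 − 17 = 133
untreated calves without the outcome: 100 − 23 = 77
OR = (17 × 77) / (133 × 23) = 1309/3059 ≈ 0.428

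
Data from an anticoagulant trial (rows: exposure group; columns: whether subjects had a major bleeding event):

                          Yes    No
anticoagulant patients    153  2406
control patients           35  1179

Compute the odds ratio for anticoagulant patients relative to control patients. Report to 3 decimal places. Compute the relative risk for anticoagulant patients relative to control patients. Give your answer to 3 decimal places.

odds, anticoagulant patients = 153/2406 = 0.06359
odds, control patients = 35/1179 = 0.02969
OR = 0.06359 / 0.02969 = 2.142
risk, anticoagulant patients = 153/2559 = 0.05979
risk, control patients = 35/1214 = 0.02883
RR = 0.05979 / 0.02883 = 2.074

OR = 2.142; RR = 2.074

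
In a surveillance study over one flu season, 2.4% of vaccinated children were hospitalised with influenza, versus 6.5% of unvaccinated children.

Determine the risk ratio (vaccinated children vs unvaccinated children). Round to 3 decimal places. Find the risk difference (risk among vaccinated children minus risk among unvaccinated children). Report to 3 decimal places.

RR = 0.369; RD = -0.041

RR = 0.02400 / 0.06500 = 0.369
risk difference = 0.02400 − 0.06500 = -0.041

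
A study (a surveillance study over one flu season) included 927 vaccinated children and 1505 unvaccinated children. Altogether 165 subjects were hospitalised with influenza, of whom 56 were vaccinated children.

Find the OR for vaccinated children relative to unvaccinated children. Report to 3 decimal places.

OR = 0.823

vaccinated children without the outcome: 927 − 56 = 871
unvaccinated children with the outcome: 165 − 56 = 109
unvaccinated children without the outcome: 1505 − 109 = 1396
OR = (56 × 1396) / (871 × 109) = 78176/94939 ≈ 0.823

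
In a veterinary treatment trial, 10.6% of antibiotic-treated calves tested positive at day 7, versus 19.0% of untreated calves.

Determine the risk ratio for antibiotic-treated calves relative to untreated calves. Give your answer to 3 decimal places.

RR = 0.1060 / 0.1900 = 0.558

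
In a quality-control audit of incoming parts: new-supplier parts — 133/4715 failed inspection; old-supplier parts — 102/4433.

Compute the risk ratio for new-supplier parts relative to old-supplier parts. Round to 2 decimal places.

risk, new-supplier parts = 133/4715 = 0.02821
risk, old-supplier parts = 102/4433 = 0.02301
RR = 0.02821 / 0.02301 = 1.23

1.23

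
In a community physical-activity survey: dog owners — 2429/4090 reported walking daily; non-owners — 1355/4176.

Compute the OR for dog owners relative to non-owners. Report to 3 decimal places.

OR = (2429 × 2821) / (1661 × 1355) = 6852209/2250655 ≈ 3.045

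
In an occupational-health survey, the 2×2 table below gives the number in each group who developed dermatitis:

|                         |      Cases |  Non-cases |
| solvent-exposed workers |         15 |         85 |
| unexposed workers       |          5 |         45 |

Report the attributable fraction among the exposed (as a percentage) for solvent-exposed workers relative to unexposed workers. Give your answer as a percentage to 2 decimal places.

AR%: 33.33%

risk, solvent-exposed workers = 15/100 = 0.1500
risk, unexposed workers = 5/50 = 0.1000
AR% = (0.1500 − 0.1000) / 0.1500 = 0.3333 → 33.33%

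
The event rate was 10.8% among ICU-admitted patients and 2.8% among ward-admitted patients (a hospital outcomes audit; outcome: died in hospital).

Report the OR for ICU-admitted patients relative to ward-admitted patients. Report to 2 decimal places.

OR = 4.20

odds, ICU-admitted patients = 0.10800/0.89200 = 0.12108
odds, ward-admitted patients = 0.02800/0.97200 = 0.02881
OR = 0.12108 / 0.02881 = 4.20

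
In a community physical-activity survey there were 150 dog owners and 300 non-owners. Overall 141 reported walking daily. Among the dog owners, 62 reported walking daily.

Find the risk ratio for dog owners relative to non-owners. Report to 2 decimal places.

RR: 1.57

dog owners without the outcome: 150 − 62 = 88
non-owners with the outcome: 141 − 62 = 79
non-owners without the outcome: 300 − 79 = 221
risk, dog owners = 62/150 = 0.4133
risk, non-owners = 79/300 = 0.2633
RR = 0.4133 / 0.2633 = 1.57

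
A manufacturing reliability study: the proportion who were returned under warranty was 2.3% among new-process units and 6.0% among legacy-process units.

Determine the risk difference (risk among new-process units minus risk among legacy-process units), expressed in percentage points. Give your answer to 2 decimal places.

RD ≈ -3.70

risk difference = 0.02300 − 0.06000 = -0.03700 → -3.70 percentage points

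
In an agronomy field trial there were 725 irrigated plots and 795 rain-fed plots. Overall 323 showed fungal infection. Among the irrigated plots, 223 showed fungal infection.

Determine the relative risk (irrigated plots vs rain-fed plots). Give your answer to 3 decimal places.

irrigated plots without the outcome: 725 − 223 = 502
rain-fed plots with the outcome: 323 − 223 = 100
rain-fed plots without the outcome: 795 − 100 = 695
risk, irrigated plots = 223/725 = 0.3076
risk, rain-fed plots = 100/795 = 0.1258
RR = 0.3076 / 0.1258 = 2.445

2.445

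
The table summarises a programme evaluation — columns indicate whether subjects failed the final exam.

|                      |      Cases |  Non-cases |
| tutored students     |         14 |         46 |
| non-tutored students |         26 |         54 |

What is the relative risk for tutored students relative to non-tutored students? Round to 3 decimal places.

RR = 0.718

risk, tutored students = 14/60 = 0.2333
risk, non-tutored students = 26/80 = 0.3250
RR = 0.2333 / 0.3250 = 0.718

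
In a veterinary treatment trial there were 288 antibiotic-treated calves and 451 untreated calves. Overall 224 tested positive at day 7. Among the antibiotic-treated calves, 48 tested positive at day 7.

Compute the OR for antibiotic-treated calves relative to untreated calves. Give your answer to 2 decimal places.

OR: 0.31

antibiotic-treated calves without the outcome: 288 − 48 = 240
untreated calves with the outcome: 224 − 48 = 176
untreated calves without the outcome: 451 − 176 = 275
odds, antibiotic-treated calves = 48/240 = 0.2000
odds, untreated calves = 176/275 = 0.6400
OR = 0.2000 / 0.6400 = 0.31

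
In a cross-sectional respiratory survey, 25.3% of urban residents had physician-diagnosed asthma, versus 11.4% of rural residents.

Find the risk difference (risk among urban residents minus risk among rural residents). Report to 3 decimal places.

risk difference = 0.2530 − 0.1140 = 0.139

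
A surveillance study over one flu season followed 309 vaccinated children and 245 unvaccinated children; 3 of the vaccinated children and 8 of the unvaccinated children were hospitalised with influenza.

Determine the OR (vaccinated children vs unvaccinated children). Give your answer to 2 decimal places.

OR = 0.29

odds, vaccinated children = 3/306 = 0.00980
odds, unvaccinated children = 8/237 = 0.03376
OR = 0.00980 / 0.03376 = 0.29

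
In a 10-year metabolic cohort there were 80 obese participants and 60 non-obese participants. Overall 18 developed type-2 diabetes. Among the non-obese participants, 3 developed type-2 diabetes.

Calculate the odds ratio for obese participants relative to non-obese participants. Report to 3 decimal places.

obese participants with the outcome: 18 − 3 = 15
obese participants without the outcome: 80 − 15 = 65
non-obese participants without the outcome: 60 − 3 = 57
OR = (15 × 57) / (65 × 3) = 855/195 ≈ 4.385

4.385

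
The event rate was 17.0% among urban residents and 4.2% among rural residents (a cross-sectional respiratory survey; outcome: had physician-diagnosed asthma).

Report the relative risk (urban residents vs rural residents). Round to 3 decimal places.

RR = 0.17000 / 0.04200 = 4.048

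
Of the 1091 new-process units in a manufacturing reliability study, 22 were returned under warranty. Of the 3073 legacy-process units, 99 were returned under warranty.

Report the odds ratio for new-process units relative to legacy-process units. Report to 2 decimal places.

OR = (22 × 2974) / (1069 × 99) = 65428/105831 ≈ 0.62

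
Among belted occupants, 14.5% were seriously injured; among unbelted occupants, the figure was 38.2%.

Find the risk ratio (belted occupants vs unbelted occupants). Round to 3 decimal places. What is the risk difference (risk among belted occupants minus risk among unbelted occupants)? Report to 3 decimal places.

RR = 0.380; RD = -0.237

RR = 0.1450 / 0.3820 = 0.380
risk difference = 0.1450 − 0.3820 = -0.237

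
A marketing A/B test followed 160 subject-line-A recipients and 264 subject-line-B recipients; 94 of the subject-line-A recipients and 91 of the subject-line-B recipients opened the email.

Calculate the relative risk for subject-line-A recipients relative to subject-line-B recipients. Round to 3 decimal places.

RR: 1.704

risk, subject-line-A recipients = 94/160 = 0.5875
risk, subject-line-B recipients = 91/264 = 0.3447
RR = 0.5875 / 0.3447 = 1.704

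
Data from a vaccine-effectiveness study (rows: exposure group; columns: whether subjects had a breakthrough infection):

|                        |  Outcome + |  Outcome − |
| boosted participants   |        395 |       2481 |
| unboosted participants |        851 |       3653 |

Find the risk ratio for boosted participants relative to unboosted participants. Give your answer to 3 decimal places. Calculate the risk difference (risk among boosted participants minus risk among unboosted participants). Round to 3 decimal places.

RR = 0.727; RD = -0.052

risk, boosted participants = 395/2876 = 0.1373
risk, unboosted participants = 851/4504 = 0.1889
RR = 0.1373 / 0.1889 = 0.727
risk difference = 0.1373 − 0.1889 = -0.052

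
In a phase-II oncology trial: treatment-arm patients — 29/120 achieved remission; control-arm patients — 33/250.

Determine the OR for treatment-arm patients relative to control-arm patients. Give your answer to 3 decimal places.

OR = (29 × 217) / (91 × 33) = 6293/3003 ≈ 2.096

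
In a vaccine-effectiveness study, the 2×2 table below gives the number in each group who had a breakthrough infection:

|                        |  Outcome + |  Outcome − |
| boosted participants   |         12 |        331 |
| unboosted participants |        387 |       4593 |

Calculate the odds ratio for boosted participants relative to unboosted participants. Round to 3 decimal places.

0.430

odds, boosted participants = 12/331 = 0.03625
odds, unboosted participants = 387/4593 = 0.08426
OR = 0.03625 / 0.08426 = 0.430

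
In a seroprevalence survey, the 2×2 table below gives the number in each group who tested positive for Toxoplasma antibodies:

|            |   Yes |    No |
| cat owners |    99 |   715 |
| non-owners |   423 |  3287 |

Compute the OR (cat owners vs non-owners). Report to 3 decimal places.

OR = (99 × 3287) / (715 × 423) = 325413/302445 ≈ 1.076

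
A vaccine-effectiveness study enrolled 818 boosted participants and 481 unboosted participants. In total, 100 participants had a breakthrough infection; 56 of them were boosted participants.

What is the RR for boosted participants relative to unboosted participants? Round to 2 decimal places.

0.75

boosted participants without the outcome: 818 − 56 = 762
unboosted participants with the outcome: 100 − 56 = 44
unboosted participants without the outcome: 481 − 44 = 437
risk, boosted participants = 56/818 = 0.0685
risk, unboosted participants = 44/481 = 0.0915
RR = 0.0685 / 0.0915 = 0.75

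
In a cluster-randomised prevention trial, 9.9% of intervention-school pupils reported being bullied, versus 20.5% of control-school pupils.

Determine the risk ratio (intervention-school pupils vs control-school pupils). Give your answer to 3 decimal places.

RR = 0.0990 / 0.2050 = 0.483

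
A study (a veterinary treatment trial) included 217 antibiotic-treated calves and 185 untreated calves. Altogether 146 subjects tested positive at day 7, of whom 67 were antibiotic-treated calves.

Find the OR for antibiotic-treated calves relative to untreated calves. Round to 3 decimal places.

OR: 0.599

antibiotic-treated calves without the outcome: 217 − 67 = 150
untreated calves with the outcome: 146 − 67 = 79
untreated calves without the outcome: 185 − 79 = 106
OR = (67 × 106) / (150 × 79) = 7102/11850 ≈ 0.599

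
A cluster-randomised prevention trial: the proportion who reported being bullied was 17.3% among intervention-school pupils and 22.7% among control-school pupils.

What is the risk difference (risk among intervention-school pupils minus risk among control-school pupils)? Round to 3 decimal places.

risk difference = 0.1730 − 0.2270 = -0.054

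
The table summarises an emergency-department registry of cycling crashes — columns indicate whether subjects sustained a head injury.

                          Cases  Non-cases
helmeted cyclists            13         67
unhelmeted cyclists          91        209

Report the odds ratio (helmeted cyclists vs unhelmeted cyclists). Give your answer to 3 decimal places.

odds, helmeted cyclists = 13/67 = 0.1940
odds, unhelmeted cyclists = 91/209 = 0.4354
OR = 0.1940 / 0.4354 = 0.446

OR ≈ 0.446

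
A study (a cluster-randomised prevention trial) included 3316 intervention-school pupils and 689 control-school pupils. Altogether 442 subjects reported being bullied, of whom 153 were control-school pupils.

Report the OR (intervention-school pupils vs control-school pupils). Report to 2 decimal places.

OR: 0.33

intervention-school pupils with the outcome: 442 − 153 = 289
intervention-school pupils without the outcome: 3316 − 289 = 3027
control-school pupils without the outcome: 689 − 153 = 536
odds, intervention-school pupils = 289/3027 = 0.0955
odds, control-school pupils = 153/536 = 0.2854
OR = 0.0955 / 0.2854 = 0.33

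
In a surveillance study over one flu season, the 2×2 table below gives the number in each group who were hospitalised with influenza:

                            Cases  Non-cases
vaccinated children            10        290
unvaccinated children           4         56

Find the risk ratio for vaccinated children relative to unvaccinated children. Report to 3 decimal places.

risk, vaccinated children = 10/300 = 0.03333
risk, unvaccinated children = 4/60 = 0.06667
RR = 0.03333 / 0.06667 = 0.500

0.500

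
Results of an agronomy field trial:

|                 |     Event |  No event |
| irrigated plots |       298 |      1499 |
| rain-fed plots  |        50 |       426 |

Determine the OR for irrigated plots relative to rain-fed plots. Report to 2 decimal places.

odds, irrigated plots = 298/1499 = 0.1988
odds, rain-fed plots = 50/426 = 0.1174
OR = 0.1988 / 0.1174 = 1.69

1.69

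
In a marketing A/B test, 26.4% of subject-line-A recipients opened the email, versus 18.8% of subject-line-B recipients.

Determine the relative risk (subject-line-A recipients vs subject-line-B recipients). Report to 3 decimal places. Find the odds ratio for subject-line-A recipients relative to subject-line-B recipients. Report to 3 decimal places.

RR = 0.2640 / 0.1880 = 1.404
odds, subject-line-A recipients = 0.2640/0.7360 = 0.3587
odds, subject-line-B recipients = 0.1880/0.8120 = 0.2315
OR = 0.3587 / 0.2315 = 1.549

RR = 1.404; OR = 1.549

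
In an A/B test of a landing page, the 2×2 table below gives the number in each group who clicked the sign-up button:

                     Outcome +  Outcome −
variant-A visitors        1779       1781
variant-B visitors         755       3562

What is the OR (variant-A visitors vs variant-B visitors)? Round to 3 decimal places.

OR = (1779 × 3562) / (1781 × 755) = 6336798/1344655 ≈ 4.713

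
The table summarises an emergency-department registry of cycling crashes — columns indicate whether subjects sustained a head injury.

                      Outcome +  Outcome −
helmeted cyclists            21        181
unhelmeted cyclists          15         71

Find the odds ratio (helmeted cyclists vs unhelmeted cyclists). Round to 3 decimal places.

OR = (21 × 71) / (181 × 15) = 1491/2715 ≈ 0.549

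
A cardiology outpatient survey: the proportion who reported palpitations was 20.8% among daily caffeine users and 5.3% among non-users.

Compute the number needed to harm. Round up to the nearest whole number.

absolute risk difference = 0.155000
1 / 0.155000 = 6.452 → round up → 7

7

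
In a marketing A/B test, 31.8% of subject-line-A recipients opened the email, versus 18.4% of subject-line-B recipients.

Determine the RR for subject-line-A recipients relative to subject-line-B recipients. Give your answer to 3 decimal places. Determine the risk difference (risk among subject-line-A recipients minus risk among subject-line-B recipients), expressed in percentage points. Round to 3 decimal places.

RR = 0.3180 / 0.1840 = 1.728
risk difference = 0.3180 − 0.1840 = 0.1340 → 13.400 percentage points

RR = 1.728; RD = 13.400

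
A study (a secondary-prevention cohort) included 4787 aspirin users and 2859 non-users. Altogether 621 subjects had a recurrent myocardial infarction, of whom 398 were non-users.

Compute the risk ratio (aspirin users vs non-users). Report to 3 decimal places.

RR = 0.335

aspirin users with the outcome: 621 − 398 = 223
aspirin users without the outcome: 4787 − 223 = 4564
non-users without the outcome: 2859 − 398 = 2461
risk, aspirin users = 223/4787 = 0.04658
risk, non-users = 398/2859 = 0.13921
RR = 0.04658 / 0.13921 = 0.335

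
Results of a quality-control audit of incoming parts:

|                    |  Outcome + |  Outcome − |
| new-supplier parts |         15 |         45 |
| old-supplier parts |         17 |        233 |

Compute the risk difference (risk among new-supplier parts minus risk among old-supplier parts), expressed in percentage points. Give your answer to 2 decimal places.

risk, new-supplier parts = 15/60 = 0.2500
risk, old-supplier parts = 17/250 = 0.0680
risk difference = 0.2500 − 0.0680 = 0.1820 → 18.20 percentage points

RD ≈ 18.20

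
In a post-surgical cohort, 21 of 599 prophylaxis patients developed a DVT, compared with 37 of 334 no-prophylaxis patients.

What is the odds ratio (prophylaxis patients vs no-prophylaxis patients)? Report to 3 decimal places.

odds, prophylaxis patients = 21/578 = 0.03633
odds, no-prophylaxis patients = 37/297 = 0.12458
OR = 0.03633 / 0.12458 = 0.292

OR ≈ 0.292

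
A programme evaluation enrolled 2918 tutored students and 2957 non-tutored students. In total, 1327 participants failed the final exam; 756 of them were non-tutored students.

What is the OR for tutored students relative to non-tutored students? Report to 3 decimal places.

0.708

tutored students with the outcome: 1327 − 756 = 571
tutored students without the outcome: 2918 − 571 = 2347
non-tutored students without the outcome: 2957 − 756 = 2201
OR = (571 × 2201) / (2347 × 756) = 1256771/1774332 ≈ 0.708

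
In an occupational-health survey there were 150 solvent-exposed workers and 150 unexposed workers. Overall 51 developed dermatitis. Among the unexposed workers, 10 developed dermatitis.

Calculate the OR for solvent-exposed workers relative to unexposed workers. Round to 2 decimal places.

solvent-exposed workers with the outcome: 51 − 10 = 41
solvent-exposed workers without the outcome: 150 − 41 = 109
unexposed workers without the outcome: 150 − 10 = 140
OR = (41 × 140) / (109 × 10) = 5740/1090 ≈ 5.27

5.27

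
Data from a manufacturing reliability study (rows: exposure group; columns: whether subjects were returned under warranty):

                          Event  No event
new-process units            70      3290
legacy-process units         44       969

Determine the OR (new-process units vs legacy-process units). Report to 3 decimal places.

OR ≈ 0.469

odds, new-process units = 70/3290 = 0.02128
odds, legacy-process units = 44/969 = 0.04541
OR = 0.02128 / 0.04541 = 0.469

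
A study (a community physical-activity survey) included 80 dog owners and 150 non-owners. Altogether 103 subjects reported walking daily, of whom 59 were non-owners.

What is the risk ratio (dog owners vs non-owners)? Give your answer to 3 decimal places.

RR = 1.398

dog owners with the outcome: 103 − 59 = 44
dog owners without the outcome: 80 − 44 = 36
non-owners without the outcome: 150 − 59 = 91
risk, dog owners = 44/80 = 0.5500
risk, non-owners = 59/150 = 0.3933
RR = 0.5500 / 0.3933 = 1.398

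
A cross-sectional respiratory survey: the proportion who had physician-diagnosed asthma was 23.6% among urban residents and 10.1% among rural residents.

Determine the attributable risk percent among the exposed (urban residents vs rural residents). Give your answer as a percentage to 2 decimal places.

AR% = (0.2360 − 0.1010) / 0.2360 = 0.5720 → 57.20%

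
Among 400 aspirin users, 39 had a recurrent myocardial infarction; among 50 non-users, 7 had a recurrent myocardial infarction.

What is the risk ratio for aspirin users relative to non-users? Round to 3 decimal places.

risk, aspirin users = 39/400 = 0.0975
risk, non-users = 7/50 = 0.1400
RR = 0.0975 / 0.1400 = 0.696

RR ≈ 0.696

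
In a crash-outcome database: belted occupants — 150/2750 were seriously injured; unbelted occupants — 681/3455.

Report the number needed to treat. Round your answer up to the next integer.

risk, belted occupants = 150/2750 = 0.054545
risk, unbelted occupants = 681/3455 = 0.197106
absolute risk difference = 0.142560
1 / 0.142560 = 7.015 → round up → 8

NNT: 8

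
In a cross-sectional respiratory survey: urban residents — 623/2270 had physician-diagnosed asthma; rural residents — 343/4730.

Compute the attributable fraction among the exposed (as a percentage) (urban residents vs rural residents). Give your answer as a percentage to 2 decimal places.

risk, urban residents = 623/2270 = 0.2744
risk, rural residents = 343/4730 = 0.0725
AR% = (0.2744 − 0.0725) / 0.2744 = 0.7358 → 73.58%

AR%: 73.58%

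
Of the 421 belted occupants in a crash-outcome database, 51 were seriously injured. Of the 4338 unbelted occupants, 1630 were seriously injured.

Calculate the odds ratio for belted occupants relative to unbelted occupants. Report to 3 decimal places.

OR = (51 × 2708) / (370 × 1630) = 138108/603100 ≈ 0.229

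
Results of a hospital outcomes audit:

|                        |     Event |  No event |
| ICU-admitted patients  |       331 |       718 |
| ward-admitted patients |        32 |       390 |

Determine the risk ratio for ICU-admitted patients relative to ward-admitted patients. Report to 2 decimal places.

risk, ICU-admitted patients = 331/1049 = 0.3155
risk, ward-admitted patients = 32/422 = 0.0758
RR = 0.3155 / 0.0758 = 4.16

RR ≈ 4.16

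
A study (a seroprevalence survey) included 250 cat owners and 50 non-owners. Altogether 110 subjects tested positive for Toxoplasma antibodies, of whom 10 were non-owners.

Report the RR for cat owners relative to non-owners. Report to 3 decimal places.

cat owners with the outcome: 110 − 10 = 100
cat owners without the outcome: 250 − 100 = 150
non-owners without the outcome: 50 − 10 = 40
risk, cat owners = 100/250 = 0.4000
risk, non-owners = 10/50 = 0.2000
RR = 0.4000 / 0.2000 = 2.000

RR: 2.000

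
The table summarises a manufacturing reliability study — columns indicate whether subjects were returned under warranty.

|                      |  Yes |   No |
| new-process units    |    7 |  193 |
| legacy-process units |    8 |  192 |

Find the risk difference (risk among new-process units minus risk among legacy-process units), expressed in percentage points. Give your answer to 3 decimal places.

RD ≈ -0.500

risk, new-process units = 7/200 = 0.03500
risk, legacy-process units = 8/200 = 0.04000
risk difference = 0.03500 − 0.04000 = -0.00500 → -0.500 percentage points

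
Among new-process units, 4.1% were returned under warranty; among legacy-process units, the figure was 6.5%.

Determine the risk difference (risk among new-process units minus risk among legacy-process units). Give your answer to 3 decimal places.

risk difference = 0.04100 − 0.06500 = -0.024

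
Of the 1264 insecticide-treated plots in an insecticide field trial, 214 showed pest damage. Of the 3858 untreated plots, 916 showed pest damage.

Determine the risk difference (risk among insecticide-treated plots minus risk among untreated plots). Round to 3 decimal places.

risk, insecticide-treated plots = 214/1264 = 0.1693
risk, untreated plots = 916/3858 = 0.2374
risk difference = 0.1693 − 0.2374 = -0.068

-0.068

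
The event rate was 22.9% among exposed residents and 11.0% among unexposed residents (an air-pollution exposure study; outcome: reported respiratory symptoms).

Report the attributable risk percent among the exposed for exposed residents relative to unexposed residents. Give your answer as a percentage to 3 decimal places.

AR% = (0.2290 − 0.1100) / 0.2290 = 0.5197 → 51.965%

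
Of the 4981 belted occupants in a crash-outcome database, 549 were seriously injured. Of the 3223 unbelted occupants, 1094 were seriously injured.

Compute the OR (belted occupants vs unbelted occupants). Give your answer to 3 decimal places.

OR = (549 × 2129) / (4432 × 1094) = 1168821/4848608 ≈ 0.241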